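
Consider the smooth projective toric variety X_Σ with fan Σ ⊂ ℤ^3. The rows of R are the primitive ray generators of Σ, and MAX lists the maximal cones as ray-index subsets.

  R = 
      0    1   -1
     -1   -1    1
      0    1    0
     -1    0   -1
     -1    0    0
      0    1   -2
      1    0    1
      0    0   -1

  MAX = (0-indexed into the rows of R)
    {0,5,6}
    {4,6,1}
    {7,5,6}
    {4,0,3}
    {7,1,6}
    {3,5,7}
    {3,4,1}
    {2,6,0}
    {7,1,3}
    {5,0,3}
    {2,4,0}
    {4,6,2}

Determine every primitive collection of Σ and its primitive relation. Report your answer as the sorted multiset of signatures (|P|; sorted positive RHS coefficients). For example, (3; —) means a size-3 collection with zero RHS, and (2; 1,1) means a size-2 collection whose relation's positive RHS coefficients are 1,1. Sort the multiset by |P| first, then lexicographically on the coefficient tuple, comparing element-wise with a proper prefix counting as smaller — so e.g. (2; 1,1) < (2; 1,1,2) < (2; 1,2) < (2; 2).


11 collections generate NE(X_Σ); each relation:

  P = {3,6}:  v_{3} + v_{6} = 0 ; sig = (2; —)
  P = {0,1}:  v_{0} + v_{1} = v_{4} ; sig = (2; 1)
  P = {0,7}:  v_{0} + v_{7} = v_{5} ; sig = (2; 1)
  P = {1,5}:  v_{1} + v_{5} = v_{3} ; sig = (2; 1)
  P = {2,7}:  v_{2} + v_{7} = v_{0} ; sig = (2; 1)
  P = {4,7}:  v_{4} + v_{7} = v_{3} ; sig = (2; 1)
  P = {2,3}:  v_{2} + v_{3} = v_{0} + v_{4} ; sig = (2; 1,1)
  P = {4,5}:  v_{4} + v_{5} = v_{0} + v_{3} ; sig = (2; 1,1)
  P = {1,2}:  v_{1} + v_{2} = 2·v_{4} + v_{6} ; sig = (2; 1,2)
  P = {2,5}:  v_{2} + v_{5} = 2·v_{0} ; sig = (2; 2)
  P = {0,4,6}:  v_{0} + v_{4} + v_{6} = v_{2} ; sig = (3; 1)

Signatures (|P|; sorted positive RHS coefficients), sorted:
    (2; —)
    (2; 1)
    (2; 1)
    (2; 1)
    (2; 1)
    (2; 1)
    (2; 1,1)
    (2; 1,1)
    (2; 1,2)
    (2; 2)
    (3; 1)


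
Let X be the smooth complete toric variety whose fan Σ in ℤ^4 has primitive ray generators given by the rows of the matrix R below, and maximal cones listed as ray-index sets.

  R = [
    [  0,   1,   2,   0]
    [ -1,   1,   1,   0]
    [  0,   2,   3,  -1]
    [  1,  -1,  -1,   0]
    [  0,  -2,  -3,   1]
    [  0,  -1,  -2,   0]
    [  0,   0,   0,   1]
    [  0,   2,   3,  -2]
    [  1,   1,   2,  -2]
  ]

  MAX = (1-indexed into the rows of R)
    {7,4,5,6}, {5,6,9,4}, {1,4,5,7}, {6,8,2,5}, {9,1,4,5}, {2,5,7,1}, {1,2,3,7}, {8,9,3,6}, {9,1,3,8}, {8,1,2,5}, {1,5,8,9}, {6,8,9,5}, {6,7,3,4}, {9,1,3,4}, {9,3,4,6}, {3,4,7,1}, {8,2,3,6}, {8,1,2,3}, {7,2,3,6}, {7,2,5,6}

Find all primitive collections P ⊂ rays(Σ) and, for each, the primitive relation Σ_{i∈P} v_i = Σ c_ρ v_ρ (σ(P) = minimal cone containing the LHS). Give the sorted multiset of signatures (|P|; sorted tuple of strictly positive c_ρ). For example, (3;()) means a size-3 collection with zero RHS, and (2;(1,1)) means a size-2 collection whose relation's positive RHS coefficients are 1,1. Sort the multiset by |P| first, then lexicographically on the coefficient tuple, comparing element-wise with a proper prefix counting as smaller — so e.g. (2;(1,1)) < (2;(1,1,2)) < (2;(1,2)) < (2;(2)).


Primitive collections (7):

  • {1,6}:  v_{1} + v_{6} = 0 ; sig = (2;())
  • {2,4}:  v_{2} + v_{4} = 0 ; sig = (2;())
  • {3,5}:  v_{3} + v_{5} = 0 ; sig = (2;())
  • {2,9}:  v_{2} + v_{9} = v_{8} ; sig = (2;(1))
  • {4,8}:  v_{4} + v_{8} = v_{9} ; sig = (2;(1))
  • {7,8}:  v_{7} + v_{8} = v_{3} ; sig = (2;(1))
  • {7,9}:  v_{7} + v_{9} = v_{3} + v_{4} ; sig = (2;(1,1))

so the primitive-relation signature multiset is
[(2;()), (2;()), (2;()), (2;(1)), (2;(1)), (2;(1)), (2;(1,1))]


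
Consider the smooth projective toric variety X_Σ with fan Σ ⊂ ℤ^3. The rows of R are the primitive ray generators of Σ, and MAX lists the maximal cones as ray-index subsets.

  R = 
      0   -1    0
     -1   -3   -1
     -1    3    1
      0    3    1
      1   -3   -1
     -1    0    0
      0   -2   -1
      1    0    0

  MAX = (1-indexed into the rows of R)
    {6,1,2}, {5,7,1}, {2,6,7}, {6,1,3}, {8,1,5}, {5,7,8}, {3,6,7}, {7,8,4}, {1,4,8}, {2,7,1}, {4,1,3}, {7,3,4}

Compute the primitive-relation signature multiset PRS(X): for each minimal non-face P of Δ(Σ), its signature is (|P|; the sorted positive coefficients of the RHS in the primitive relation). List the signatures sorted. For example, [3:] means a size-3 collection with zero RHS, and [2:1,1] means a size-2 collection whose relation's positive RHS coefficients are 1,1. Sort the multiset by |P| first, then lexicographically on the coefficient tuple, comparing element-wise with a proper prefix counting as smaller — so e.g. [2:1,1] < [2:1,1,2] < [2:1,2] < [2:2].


Minimal non-faces — 14 found among 8 rays, 12 max cones:

  P={3,5}:  v_{3} + v_{5} = 0  ⇒ sig = [2:]
  P={6,8}:  v_{6} + v_{8} = 0  ⇒ sig = [2:]
  P={2,4}:  v_{2} + v_{4} = v_{6}  ⇒ sig = [2:1]
  P={3,8}:  v_{3} + v_{8} = v_{4}  ⇒ sig = [2:1]
  P={4,5}:  v_{4} + v_{5} = v_{8}  ⇒ sig = [2:1]
  P={4,6}:  v_{4} + v_{6} = v_{3}  ⇒ sig = [2:1]
  P={2,8}:  v_{2} + v_{8} = v_{1} + v_{7}  ⇒ sig = [2:1,1]
  P={5,6}:  v_{5} + v_{6} = v_{1} + v_{7}  ⇒ sig = [2:1,1]
  P={2,3}:  v_{2} + v_{3} = 2·v_{6}  ⇒ sig = [2:2]
  P={2,5}:  v_{2} + v_{5} = 2·v_{1} + 2·v_{7}  ⇒ sig = [2:2,2]
  P={1,4,7}:  v_{1} + v_{4} + v_{7} = 0  ⇒ sig = [3:]
  P={1,3,7}:  v_{1} + v_{3} + v_{7} = v_{6}  ⇒ sig = [3:1]
  P={1,6,7}:  v_{1} + v_{6} + v_{7} = v_{2}  ⇒ sig = [3:1]
  P={1,7,8}:  v_{1} + v_{7} + v_{8} = v_{5}  ⇒ sig = [3:1]

Hence PRS(X_Σ) =
[[2:], [2:], [2:1], [2:1], [2:1], [2:1], [2:1,1], [2:1,1], [2:2], [2:2,2], [3:], [3:1], [3:1], [3:1]]


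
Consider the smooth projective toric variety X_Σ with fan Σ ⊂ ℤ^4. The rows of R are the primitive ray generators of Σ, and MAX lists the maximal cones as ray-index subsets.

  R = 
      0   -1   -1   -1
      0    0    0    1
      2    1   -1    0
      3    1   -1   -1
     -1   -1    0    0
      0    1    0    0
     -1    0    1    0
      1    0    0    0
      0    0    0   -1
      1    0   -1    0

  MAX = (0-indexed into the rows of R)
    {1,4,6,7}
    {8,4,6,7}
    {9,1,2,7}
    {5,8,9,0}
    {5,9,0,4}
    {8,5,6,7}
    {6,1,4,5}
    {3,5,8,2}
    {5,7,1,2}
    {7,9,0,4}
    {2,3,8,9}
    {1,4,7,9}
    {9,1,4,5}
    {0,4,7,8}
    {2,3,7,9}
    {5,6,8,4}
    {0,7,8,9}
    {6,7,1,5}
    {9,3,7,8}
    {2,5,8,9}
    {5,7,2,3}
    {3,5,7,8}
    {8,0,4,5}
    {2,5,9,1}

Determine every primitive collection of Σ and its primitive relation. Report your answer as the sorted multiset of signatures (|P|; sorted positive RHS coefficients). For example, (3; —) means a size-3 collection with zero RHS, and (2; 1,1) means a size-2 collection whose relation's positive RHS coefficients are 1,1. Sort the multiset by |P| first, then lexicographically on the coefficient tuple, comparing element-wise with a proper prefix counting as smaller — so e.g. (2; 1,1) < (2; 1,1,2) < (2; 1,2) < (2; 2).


17 minimal non-faces of Δ(Σ) (on 10 rays):

  • {1,8}:  v_{1} + v_{8} = 0  so sig = (2; —)
  • {6,9}:  v_{6} + v_{9} = 0  so sig = (2; —)
  • {2,4}:  v_{2} + v_{4} = v_{9}  so sig = (2; 1)
  • {0,1}:  v_{0} + v_{1} = v_{4} + v_{9}  so sig = (2; 1,1)
  • {0,6}:  v_{0} + v_{6} = v_{4} + v_{8}  so sig = (2; 1,1)
  • {1,3}:  v_{1} + v_{3} = v_{2} + v_{7}  so sig = (2; 1,1)
  • {2,6}:  v_{2} + v_{6} = v_{5} + v_{7}  so sig = (2; 1,1)
  • {3,4}:  v_{3} + v_{4} = v_{7} + v_{8} + v_{9}  so sig = (2; 1,1,1)
  • {3,6}:  v_{3} + v_{6} = v_{5} + 2·v_{7} + v_{8}  so sig = (2; 1,1,2)
  • {0,2}:  v_{0} + v_{2} = v_{8} + 2·v_{9}  so sig = (2; 1,2)
  • {0,3}:  v_{0} + v_{3} = v_{7} + 2·v_{8} + 2·v_{9}  so sig = (2; 1,2,2)
  • {4,5,7}:  v_{4} + v_{5} + v_{7} = 0  so sig = (3; —)
  • {2,7,8}:  v_{2} + v_{7} + v_{8} = v_{3}  so sig = (3; 1)
  • {4,8,9}:  v_{4} + v_{8} + v_{9} = v_{0}  so sig = (3; 1)
  • {5,7,9}:  v_{5} + v_{7} + v_{9} = v_{2}  so sig = (3; 1)
  • {0,5,7}:  v_{0} + v_{5} + v_{7} = v_{8} + v_{9}  so sig = (3; 1,1)
  • {3,5,9}:  v_{3} + v_{5} + v_{9} = 2·v_{2} + v_{8}  so sig = (3; 1,2)

Signatures (|P|; sorted positive RHS coefficients), sorted:
    (2; —)
    (2; —)
    (2; 1)
    (2; 1,1)
    (2; 1,1)
    (2; 1,1)
    (2; 1,1)
    (2; 1,1,1)
    (2; 1,1,2)
    (2; 1,2)
    (2; 1,2,2)
    (3; —)
    (3; 1)
    (3; 1)
    (3; 1)
    (3; 1,1)
    (3; 1,2)


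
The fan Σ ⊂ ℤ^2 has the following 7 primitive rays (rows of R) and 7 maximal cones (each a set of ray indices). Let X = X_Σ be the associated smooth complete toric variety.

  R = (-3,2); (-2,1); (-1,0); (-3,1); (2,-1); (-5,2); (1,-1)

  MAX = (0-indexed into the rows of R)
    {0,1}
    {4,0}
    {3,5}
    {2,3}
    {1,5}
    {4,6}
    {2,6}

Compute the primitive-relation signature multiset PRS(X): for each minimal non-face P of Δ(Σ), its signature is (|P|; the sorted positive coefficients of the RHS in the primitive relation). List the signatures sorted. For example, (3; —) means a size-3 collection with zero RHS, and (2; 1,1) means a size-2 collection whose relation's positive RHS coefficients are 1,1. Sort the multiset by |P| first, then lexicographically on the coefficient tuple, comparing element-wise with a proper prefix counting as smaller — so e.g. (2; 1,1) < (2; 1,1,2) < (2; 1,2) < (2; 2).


14 collections generate NE(X_Σ); each relation:

  {1,4}:  v_{1} + v_{4} = 0  →  sig = (2; —)
  {0,6}:  v_{0} + v_{6} = v_{1}  →  sig = (2; 1)
  {1,2}:  v_{1} + v_{2} = v_{3}  →  sig = (2; 1)
  {1,3}:  v_{1} + v_{3} = v_{5}  →  sig = (2; 1)
  {1,6}:  v_{1} + v_{6} = v_{2}  →  sig = (2; 1)
  {2,4}:  v_{2} + v_{4} = v_{6}  →  sig = (2; 1)
  {3,4}:  v_{3} + v_{4} = v_{2}  →  sig = (2; 1)
  {4,5}:  v_{4} + v_{5} = v_{3}  →  sig = (2; 1)
  {5,6}:  v_{5} + v_{6} = v_{2} + v_{3}  →  sig = (2; 1,1)
  {0,2}:  v_{0} + v_{2} = 2·v_{1}  →  sig = (2; 2)
  {2,5}:  v_{2} + v_{5} = 2·v_{3}  →  sig = (2; 2)
  {3,6}:  v_{3} + v_{6} = 2·v_{2}  →  sig = (2; 2)
  {0,3}:  v_{0} + v_{3} = 3·v_{1}  →  sig = (2; 3)
  {0,5}:  v_{0} + v_{5} = 4·v_{1}  →  sig = (2; 4)

Sorted signature multiset PRS(X):
{ (2; —),  (2; 1) ×7,  (2; 1,1),  (2; 2) ×3,  (2; 3),  (2; 4) }


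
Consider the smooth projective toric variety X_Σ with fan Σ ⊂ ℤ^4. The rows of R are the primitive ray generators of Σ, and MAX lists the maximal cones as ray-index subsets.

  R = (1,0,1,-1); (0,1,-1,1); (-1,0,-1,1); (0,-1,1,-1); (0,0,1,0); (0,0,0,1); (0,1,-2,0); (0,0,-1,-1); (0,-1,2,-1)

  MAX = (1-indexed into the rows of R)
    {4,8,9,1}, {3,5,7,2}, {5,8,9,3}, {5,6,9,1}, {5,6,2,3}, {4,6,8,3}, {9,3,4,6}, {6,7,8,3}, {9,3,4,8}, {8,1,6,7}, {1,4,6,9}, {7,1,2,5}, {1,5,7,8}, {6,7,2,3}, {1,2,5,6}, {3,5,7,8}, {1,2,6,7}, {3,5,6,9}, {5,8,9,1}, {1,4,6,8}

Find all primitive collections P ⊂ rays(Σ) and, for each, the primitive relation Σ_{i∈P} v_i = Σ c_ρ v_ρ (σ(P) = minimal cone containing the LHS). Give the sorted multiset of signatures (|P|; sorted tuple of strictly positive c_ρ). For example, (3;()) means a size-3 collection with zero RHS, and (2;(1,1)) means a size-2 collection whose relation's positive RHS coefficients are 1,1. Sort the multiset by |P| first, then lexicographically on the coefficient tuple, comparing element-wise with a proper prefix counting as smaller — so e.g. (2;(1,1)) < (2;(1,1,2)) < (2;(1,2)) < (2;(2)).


|primitive collections| = 10. Relations:

  • {1,3}:  v_{1} + v_{3} = 0  so sig = (2;())
  • {2,4}:  v_{2} + v_{4} = 0  so sig = (2;())
  • {2,8}:  v_{2} + v_{8} = v_{7}  so sig = (2;(1))
  • {2,9}:  v_{2} + v_{9} = v_{5}  so sig = (2;(1))
  • {4,5}:  v_{4} + v_{5} = v_{9}  so sig = (2;(1))
  • {4,7}:  v_{4} + v_{7} = v_{8}  so sig = (2;(1))
  • {7,9}:  v_{7} + v_{9} = v_{5} + v_{8}  so sig = (2;(1,1))
  • {5,6,8}:  v_{5} + v_{6} + v_{8} = 0  so sig = (3;())
  • {5,6,7}:  v_{5} + v_{6} + v_{7} = v_{2}  so sig = (3;(1))
  • {6,8,9}:  v_{6} + v_{8} + v_{9} = v_{4}  so sig = (3;(1))

Hence PRS(X_Σ) =
    (2;())
    (2;())
    (2;(1))
    (2;(1))
    (2;(1))
    (2;(1))
    (2;(1,1))
    (3;())
    (3;(1))
    (3;(1))


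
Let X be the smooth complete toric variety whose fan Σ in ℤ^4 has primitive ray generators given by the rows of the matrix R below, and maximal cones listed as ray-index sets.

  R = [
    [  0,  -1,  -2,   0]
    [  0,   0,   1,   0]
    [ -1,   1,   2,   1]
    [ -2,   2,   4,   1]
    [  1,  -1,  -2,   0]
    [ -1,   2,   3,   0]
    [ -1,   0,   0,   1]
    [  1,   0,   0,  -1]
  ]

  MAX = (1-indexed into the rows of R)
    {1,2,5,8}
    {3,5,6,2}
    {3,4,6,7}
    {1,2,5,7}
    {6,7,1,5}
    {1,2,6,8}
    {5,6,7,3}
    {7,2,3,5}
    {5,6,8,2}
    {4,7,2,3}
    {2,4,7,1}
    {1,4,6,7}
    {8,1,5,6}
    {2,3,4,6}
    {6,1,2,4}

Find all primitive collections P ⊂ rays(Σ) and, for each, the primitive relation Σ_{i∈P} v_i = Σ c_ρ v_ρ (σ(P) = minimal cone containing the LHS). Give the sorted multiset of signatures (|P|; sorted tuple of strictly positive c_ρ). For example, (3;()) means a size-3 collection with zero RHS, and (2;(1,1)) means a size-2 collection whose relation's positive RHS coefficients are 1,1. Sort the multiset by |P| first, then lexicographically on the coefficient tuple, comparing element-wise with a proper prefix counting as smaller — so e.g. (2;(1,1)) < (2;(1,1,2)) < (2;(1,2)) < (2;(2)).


|primitive collections| = 7. Relations:

  • {7,8}:  v_{7} + v_{8} = 0  →  sig = (2;())
  • {1,3}:  v_{1} + v_{3} = v_{7}  →  sig = (2;(1))
  • {4,5}:  v_{4} + v_{5} = v_{3}  →  sig = (2;(1))
  • {4,8}:  v_{4} + v_{8} = v_{2} + v_{6}  →  sig = (2;(1,1))
  • {3,8}:  v_{3} + v_{8} = v_{2} + v_{5} + v_{6}  →  sig = (2;(1,1,1))
  • {2,6,7}:  v_{2} + v_{6} + v_{7} = v_{4}  →  sig = (3;(1))
  • {1,2,5,6}:  v_{1} + v_{2} + v_{5} + v_{6} = 0  →  sig = (4;())

Signatures (|P|; sorted positive RHS coefficients), sorted:
[(2;()), (2;(1)), (2;(1)), (2;(1,1)), (2;(1,1,1)), (3;(1)), (4;())]


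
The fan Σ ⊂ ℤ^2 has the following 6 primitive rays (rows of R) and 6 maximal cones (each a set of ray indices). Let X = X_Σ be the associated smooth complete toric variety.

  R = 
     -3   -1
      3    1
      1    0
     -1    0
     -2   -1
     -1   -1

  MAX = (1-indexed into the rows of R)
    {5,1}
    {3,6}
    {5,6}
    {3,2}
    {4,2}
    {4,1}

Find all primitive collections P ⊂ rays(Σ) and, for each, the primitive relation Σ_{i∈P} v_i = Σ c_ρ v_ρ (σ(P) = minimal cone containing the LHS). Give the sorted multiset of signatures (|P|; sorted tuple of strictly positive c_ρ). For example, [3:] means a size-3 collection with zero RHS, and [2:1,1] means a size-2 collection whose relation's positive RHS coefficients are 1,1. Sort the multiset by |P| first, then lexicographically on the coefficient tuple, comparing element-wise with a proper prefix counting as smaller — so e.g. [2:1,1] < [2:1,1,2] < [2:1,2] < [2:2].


Minimal non-faces — 9 found among 6 rays, 6 max cones:

  {1,2}:  v_{1} + v_{2} = 0  →  sig = [2:]
  {3,4}:  v_{3} + v_{4} = 0  →  sig = [2:]
  {1,3}:  v_{1} + v_{3} = v_{5}  →  sig = [2:1]
  {2,5}:  v_{2} + v_{5} = v_{3}  →  sig = [2:1]
  {3,5}:  v_{3} + v_{5} = v_{6}  →  sig = [2:1]
  {4,5}:  v_{4} + v_{5} = v_{1}  →  sig = [2:1]
  {4,6}:  v_{4} + v_{6} = v_{5}  →  sig = [2:1]
  {1,6}:  v_{1} + v_{6} = 2·v_{5}  →  sig = [2:2]
  {2,6}:  v_{2} + v_{6} = 2·v_{3}  →  sig = [2:2]

Signatures (|P|; sorted positive RHS coefficients), sorted:
{ [2:] ×2,  [2:1] ×5,  [2:2] ×2 }


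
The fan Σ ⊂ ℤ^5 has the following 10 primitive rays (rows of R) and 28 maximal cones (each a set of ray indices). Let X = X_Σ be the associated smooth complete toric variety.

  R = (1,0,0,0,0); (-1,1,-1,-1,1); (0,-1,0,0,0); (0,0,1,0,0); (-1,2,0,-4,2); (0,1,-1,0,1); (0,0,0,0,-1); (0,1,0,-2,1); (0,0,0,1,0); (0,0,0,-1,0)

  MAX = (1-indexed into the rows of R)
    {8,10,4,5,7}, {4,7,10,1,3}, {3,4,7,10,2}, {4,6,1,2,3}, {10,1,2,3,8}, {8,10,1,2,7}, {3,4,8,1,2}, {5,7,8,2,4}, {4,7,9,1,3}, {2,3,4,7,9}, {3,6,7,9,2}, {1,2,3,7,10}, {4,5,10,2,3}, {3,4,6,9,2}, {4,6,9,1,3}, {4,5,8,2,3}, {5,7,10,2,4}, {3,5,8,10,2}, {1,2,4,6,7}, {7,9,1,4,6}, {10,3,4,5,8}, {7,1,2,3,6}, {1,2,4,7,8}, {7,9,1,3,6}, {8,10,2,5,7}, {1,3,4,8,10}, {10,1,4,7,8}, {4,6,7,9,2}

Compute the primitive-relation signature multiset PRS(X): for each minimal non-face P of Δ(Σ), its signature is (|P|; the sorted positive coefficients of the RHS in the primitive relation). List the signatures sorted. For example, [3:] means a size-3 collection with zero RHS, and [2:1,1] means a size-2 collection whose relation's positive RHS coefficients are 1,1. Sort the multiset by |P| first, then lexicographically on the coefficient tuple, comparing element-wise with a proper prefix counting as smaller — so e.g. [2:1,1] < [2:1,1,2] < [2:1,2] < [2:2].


14 minimal non-faces of Δ(Σ) (on 10 rays):

  P={9,10}:  v_{9} + v_{10} = 0  so sig = [2:]
  P={6,10}:  v_{6} + v_{10} = v_{1} + v_{2}  so sig = [2:1,1]
  P={5,9}:  v_{5} + v_{9} = v_{2} + v_{4} + v_{8}  so sig = [2:1,1,1]
  P={8,9}:  v_{8} + v_{9} = v_{1} + v_{2} + v_{4}  so sig = [2:1,1,1]
  P={5,6}:  v_{5} + v_{6} = v_{1} + 2·v_{2} + v_{4} + v_{8}  so sig = [2:1,1,1,2]
  P={6,8}:  v_{6} + v_{8} = 2·v_{1} + 2·v_{2} + v_{4}  so sig = [2:1,2,2]
  P={1,5}:  v_{1} + v_{5} = 2·v_{8}  so sig = [2:2]
  P={1,2,9}:  v_{1} + v_{2} + v_{9} = v_{6}  so sig = [3:1]
  P={3,5,7}:  v_{3} + v_{5} + v_{7} = v_{2} + v_{4} + 3·v_{10}  so sig = [3:1,1,3]
  P={3,7,8}:  v_{3} + v_{7} + v_{8} = 2·v_{10}  so sig = [3:2]
  P={3,4,6,7}:  v_{3} + v_{4} + v_{6} + v_{7} = 0  so sig = [4:]
  P={1,2,4,10}:  v_{1} + v_{2} + v_{4} + v_{10} = v_{8}  so sig = [4:1]
  P={2,4,8,10}:  v_{2} + v_{4} + v_{8} + v_{10} = v_{5}  so sig = [4:1]
  P={1,2,3,4,7}:  v_{1} + v_{2} + v_{3} + v_{4} + v_{7} = v_{10}  so sig = [5:1]

so the primitive-relation signature multiset is
    [2:]
    [2:1,1]
    [2:1,1,1]
    [2:1,1,1]
    [2:1,1,1,2]
    [2:1,2,2]
    [2:2]
    [3:1]
    [3:1,1,3]
    [3:2]
    [4:]
    [4:1]
    [4:1]
    [5:1]


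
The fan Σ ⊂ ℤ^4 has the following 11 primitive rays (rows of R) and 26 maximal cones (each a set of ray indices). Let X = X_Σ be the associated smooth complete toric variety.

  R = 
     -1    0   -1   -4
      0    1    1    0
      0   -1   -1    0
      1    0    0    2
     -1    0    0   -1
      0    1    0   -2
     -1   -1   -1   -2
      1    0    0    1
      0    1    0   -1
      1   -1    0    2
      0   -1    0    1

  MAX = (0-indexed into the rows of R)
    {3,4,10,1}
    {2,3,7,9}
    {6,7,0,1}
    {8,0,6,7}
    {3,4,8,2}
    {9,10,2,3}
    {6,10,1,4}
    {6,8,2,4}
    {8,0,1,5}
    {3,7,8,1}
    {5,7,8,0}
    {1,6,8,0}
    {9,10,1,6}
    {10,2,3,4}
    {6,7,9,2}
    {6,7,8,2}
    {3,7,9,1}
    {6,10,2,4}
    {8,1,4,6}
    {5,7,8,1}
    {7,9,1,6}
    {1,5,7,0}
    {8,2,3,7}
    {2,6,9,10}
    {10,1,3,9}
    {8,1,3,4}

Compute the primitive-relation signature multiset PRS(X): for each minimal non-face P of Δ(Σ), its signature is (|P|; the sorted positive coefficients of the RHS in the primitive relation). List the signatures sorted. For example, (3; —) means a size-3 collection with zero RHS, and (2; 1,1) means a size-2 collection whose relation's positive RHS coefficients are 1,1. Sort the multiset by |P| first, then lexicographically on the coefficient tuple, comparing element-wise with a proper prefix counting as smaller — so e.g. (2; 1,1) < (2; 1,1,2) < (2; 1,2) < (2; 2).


Minimal non-faces — 20 found among 11 rays, 26 max cones:

  {1,2}:  v_{1} + v_{2} = 0 — sig = (2; —)
  {4,7}:  v_{4} + v_{7} = 0 — sig = (2; —)
  {8,10}:  v_{8} + v_{10} = 0 — sig = (2; —)
  {3,6}:  v_{3} + v_{6} = v_{2} — sig = (2; 1)
  {4,9}:  v_{4} + v_{9} = v_{10} — sig = (2; 1)
  {5,6}:  v_{5} + v_{6} = v_{0} — sig = (2; 1)
  {7,10}:  v_{7} + v_{10} = v_{9} — sig = (2; 1)
  {8,9}:  v_{8} + v_{9} = v_{7} — sig = (2; 1)
  {3,5}:  v_{3} + v_{5} = v_{7} + v_{8} — sig = (2; 1,1)
  {0,3}:  v_{0} + v_{3} = v_{6} + v_{7} + v_{8} — sig = (2; 1,1,1)
  {2,5}:  v_{2} + v_{5} = v_{6} + v_{7} + v_{8} — sig = (2; 1,1,1)
  {4,5}:  v_{4} + v_{5} = v_{1} + v_{6} + v_{8} — sig = (2; 1,1,1)
  {5,10}:  v_{5} + v_{10} = v_{1} + v_{6} + v_{7} — sig = (2; 1,1,1)
  {0,2}:  v_{0} + v_{2} = 2·v_{6} + v_{7} + v_{8} — sig = (2; 1,1,2)
  {0,4}:  v_{0} + v_{4} = v_{1} + 2·v_{6} + v_{8} — sig = (2; 1,1,2)
  {0,10}:  v_{0} + v_{10} = v_{1} + 2·v_{6} + v_{7} — sig = (2; 1,1,2)
  {5,9}:  v_{5} + v_{9} = v_{1} + v_{6} + 2·v_{7} — sig = (2; 1,1,2)
  {0,9}:  v_{0} + v_{9} = v_{1} + 2·v_{6} + 2·v_{7} — sig = (2; 1,2,2)
  {1,6,7,8}:  v_{1} + v_{6} + v_{7} + v_{8} = v_{5} — sig = (4; 1)
  {0,1,7,8}:  v_{0} + v_{1} + v_{7} + v_{8} = 2·v_{5} — sig = (4; 2)

so the primitive-relation signature multiset is
    (2; —)
    (2; —)
    (2; —)
    (2; 1)
    (2; 1)
    (2; 1)
    (2; 1)
    (2; 1)
    (2; 1,1)
    (2; 1,1,1)
    (2; 1,1,1)
    (2; 1,1,1)
    (2; 1,1,1)
    (2; 1,1,2)
    (2; 1,1,2)
    (2; 1,1,2)
    (2; 1,1,2)
    (2; 1,2,2)
    (4; 1)
    (4; 2)


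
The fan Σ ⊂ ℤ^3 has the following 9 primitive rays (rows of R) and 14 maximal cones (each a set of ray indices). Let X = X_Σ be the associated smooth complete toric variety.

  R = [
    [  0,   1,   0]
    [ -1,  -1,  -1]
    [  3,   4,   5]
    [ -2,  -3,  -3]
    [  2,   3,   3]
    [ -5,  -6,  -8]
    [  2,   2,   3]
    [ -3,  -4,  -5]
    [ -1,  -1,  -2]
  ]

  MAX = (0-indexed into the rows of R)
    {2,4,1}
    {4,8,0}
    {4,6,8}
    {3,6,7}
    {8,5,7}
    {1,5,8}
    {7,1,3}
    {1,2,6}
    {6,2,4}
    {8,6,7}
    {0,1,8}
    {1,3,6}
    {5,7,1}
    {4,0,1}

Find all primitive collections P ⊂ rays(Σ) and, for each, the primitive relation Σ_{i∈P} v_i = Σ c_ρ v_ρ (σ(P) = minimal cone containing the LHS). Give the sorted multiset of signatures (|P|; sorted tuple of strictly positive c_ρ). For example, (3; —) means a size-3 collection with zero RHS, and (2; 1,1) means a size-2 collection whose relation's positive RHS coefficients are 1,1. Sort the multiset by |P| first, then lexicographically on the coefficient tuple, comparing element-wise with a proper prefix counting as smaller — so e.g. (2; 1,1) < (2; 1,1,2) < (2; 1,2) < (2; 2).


|primitive collections| = 20. Relations:

  • {2,7}:  v_{2} + v_{7} = 0  ⇒ sig = (2; —)
  • {3,4}:  v_{3} + v_{4} = 0  ⇒ sig = (2; —)
  • {0,6}:  v_{0} + v_{6} = v_{4}  ⇒ sig = (2; 1)
  • {2,8}:  v_{2} + v_{8} = v_{4}  ⇒ sig = (2; 1)
  • {3,8}:  v_{3} + v_{8} = v_{7}  ⇒ sig = (2; 1)
  • {4,7}:  v_{4} + v_{7} = v_{8}  ⇒ sig = (2; 1)
  • {5,6}:  v_{5} + v_{6} = v_{7}  ⇒ sig = (2; 1)
  • {0,3}:  v_{0} + v_{3} = v_{1} + v_{8}  ⇒ sig = (2; 1,1)
  • {2,3}:  v_{2} + v_{3} = v_{1} + v_{6}  ⇒ sig = (2; 1,1)
  • {2,5}:  v_{2} + v_{5} = v_{1} + v_{8}  ⇒ sig = (2; 1,1)
  • {0,2}:  v_{0} + v_{2} = v_{1} + 2·v_{4}  ⇒ sig = (2; 1,2)
  • {0,7}:  v_{0} + v_{7} = v_{1} + 2·v_{8}  ⇒ sig = (2; 1,2)
  • {3,5}:  v_{3} + v_{5} = v_{1} + 2·v_{7}  ⇒ sig = (2; 1,2)
  • {4,5}:  v_{4} + v_{5} = v_{1} + 2·v_{8}  ⇒ sig = (2; 1,2)
  • {0,5}:  v_{0} + v_{5} = 2·v_{1} + 3·v_{8}  ⇒ sig = (2; 2,3)
  • {1,6,8}:  v_{1} + v_{6} + v_{8} = 0  ⇒ sig = (3; —)
  • {1,4,6}:  v_{1} + v_{4} + v_{6} = v_{2}  ⇒ sig = (3; 1)
  • {1,4,8}:  v_{1} + v_{4} + v_{8} = v_{0}  ⇒ sig = (3; 1)
  • {1,6,7}:  v_{1} + v_{6} + v_{7} = v_{3}  ⇒ sig = (3; 1)
  • {1,7,8}:  v_{1} + v_{7} + v_{8} = v_{5}  ⇒ sig = (3; 1)

Signatures (|P|; sorted positive RHS coefficients), sorted:
{ (2; —) ×2,  (2; 1) ×5,  (2; 1,1) ×3,  (2; 1,2) ×4,  (2; 2,3),  (3; —),  (3; 1) ×4 }


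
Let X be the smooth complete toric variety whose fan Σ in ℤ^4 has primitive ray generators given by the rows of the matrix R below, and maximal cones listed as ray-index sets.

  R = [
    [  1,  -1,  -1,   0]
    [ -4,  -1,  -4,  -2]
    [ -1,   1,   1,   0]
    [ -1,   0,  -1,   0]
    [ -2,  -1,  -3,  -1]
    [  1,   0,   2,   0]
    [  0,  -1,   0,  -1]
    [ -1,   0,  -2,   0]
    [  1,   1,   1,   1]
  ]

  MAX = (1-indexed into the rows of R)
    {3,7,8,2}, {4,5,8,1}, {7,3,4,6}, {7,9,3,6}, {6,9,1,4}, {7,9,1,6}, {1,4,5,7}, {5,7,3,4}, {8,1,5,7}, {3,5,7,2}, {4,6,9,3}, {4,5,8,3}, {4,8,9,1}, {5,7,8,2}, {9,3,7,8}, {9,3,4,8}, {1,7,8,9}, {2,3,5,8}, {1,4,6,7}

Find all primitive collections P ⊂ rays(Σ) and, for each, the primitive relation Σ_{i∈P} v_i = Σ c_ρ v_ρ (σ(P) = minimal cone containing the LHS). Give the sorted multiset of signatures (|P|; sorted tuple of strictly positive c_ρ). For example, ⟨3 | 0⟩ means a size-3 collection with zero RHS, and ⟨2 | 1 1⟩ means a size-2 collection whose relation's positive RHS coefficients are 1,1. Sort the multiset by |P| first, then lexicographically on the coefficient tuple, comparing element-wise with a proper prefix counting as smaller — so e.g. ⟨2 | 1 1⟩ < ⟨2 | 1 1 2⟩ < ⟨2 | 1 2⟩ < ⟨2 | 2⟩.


11 minimal non-faces of Δ(Σ) (on 9 rays):

  • {1,3}:  v_{1} + v_{3} = 0 ; sig = ⟨2 | 0⟩
  • {6,8}:  v_{6} + v_{8} = 0 ; sig = ⟨2 | 0⟩
  • {5,9}:  v_{5} + v_{9} = v_{8} ; sig = ⟨2 | 1⟩
  • {5,6}:  v_{5} + v_{6} = v_{4} + v_{7} ; sig = ⟨2 | 1 1⟩
  • {1,2}:  v_{1} + v_{2} = v_{5} + v_{7} + v_{8} ; sig = ⟨2 | 1 1 1⟩
  • {2,6}:  v_{2} + v_{6} = v_{3} + v_{5} + v_{7} ; sig = ⟨2 | 1 1 1⟩
  • {2,9}:  v_{2} + v_{9} = v_{3} + v_{7} + 2·v_{8} ; sig = ⟨2 | 1 1 2⟩
  • {2,4}:  v_{2} + v_{4} = v_{3} + 2·v_{5} ; sig = ⟨2 | 1 2⟩
  • {4,7,9}:  v_{4} + v_{7} + v_{9} = 0 ; sig = ⟨3 | 0⟩
  • {4,7,8}:  v_{4} + v_{7} + v_{8} = v_{5} ; sig = ⟨3 | 1⟩
  • {3,5,7,8}:  v_{3} + v_{5} + v_{7} + v_{8} = v_{2} ; sig = ⟨4 | 1⟩

Sorted signature multiset PRS(X):
    ⟨2 | 0⟩
    ⟨2 | 0⟩
    ⟨2 | 1⟩
    ⟨2 | 1 1⟩
    ⟨2 | 1 1 1⟩
    ⟨2 | 1 1 1⟩
    ⟨2 | 1 1 2⟩
    ⟨2 | 1 2⟩
    ⟨3 | 0⟩
    ⟨3 | 1⟩
    ⟨4 | 1⟩


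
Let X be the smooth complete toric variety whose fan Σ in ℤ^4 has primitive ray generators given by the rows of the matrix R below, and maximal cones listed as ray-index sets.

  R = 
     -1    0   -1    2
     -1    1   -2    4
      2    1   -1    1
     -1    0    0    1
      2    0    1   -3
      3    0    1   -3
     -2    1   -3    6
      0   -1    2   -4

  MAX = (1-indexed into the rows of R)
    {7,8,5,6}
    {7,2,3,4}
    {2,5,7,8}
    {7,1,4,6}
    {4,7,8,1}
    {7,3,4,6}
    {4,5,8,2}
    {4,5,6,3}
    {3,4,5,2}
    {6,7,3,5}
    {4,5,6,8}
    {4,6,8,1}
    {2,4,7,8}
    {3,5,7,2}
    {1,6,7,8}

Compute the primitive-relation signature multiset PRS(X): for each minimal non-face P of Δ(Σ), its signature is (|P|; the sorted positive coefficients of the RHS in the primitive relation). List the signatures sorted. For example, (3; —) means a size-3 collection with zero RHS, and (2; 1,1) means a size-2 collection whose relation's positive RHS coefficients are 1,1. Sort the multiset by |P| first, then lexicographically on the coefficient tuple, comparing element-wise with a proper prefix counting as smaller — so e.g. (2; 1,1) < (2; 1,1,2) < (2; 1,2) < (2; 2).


|primitive collections| = 7. Relations:

  P = {1,2}:  v_{1} + v_{2} = v_{7}  so sig = (2; 1)
  P = {2,6}:  v_{2} + v_{6} = v_{3}  so sig = (2; 1)
  P = {3,8}:  v_{3} + v_{8} = v_{5}  so sig = (2; 1)
  P = {1,3}:  v_{1} + v_{3} = v_{6} + v_{7}  so sig = (2; 1,1)
  P = {1,5}:  v_{1} + v_{5} = v_{6} + v_{7} + v_{8}  so sig = (2; 1,1,1)
  P = {4,5,7}:  v_{4} + v_{5} + v_{7} = v_{2}  so sig = (3; 1)
  P = {4,6,7,8}:  v_{4} + v_{6} + v_{7} + v_{8} = 0  so sig = (4; —)

Signatures (|P|; sorted positive RHS coefficients), sorted:
[(2; 1), (2; 1), (2; 1), (2; 1,1), (2; 1,1,1), (3; 1), (4; —)]


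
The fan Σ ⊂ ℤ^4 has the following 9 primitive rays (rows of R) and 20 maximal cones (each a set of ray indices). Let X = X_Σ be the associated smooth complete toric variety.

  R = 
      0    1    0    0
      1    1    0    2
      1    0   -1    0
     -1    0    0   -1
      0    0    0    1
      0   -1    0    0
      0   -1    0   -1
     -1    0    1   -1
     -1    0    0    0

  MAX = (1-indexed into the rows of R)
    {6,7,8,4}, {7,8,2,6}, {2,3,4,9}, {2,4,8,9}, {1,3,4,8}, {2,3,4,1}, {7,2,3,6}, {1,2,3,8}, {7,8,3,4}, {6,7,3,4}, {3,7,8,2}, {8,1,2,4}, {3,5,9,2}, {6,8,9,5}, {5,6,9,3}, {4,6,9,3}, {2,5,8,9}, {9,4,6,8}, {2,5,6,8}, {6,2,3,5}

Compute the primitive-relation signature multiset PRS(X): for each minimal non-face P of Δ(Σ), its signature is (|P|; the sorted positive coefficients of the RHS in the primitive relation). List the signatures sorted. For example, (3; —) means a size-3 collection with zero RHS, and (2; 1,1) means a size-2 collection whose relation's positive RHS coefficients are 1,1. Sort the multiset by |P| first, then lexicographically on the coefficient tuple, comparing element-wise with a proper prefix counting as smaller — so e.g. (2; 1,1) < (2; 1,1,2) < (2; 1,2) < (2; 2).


Δ(Σ) — 9 vertices, 14 min non-faces:

  {1,6}:  v_{1} + v_{6} = 0  →  sig = (2; —)
  {4,5}:  v_{4} + v_{5} = v_{9}  →  sig = (2; 1)
  {5,7}:  v_{5} + v_{7} = v_{6}  →  sig = (2; 1)
  {1,5}:  v_{1} + v_{5} = v_{2} + v_{4}  →  sig = (2; 1,1)
  {1,7}:  v_{1} + v_{7} = v_{3} + v_{8}  →  sig = (2; 1,1)
  {7,9}:  v_{7} + v_{9} = v_{4} + v_{6}  →  sig = (2; 1,1)
  {1,9}:  v_{1} + v_{9} = v_{2} + 2·v_{4}  →  sig = (2; 1,2)
  {2,4,7}:  v_{2} + v_{4} + v_{7} = 0  →  sig = (3; —)
  {3,5,8}:  v_{3} + v_{5} + v_{8} = 0  →  sig = (3; —)
  {2,4,6}:  v_{2} + v_{4} + v_{6} = v_{5}  →  sig = (3; 1)
  {3,6,8}:  v_{3} + v_{6} + v_{8} = v_{7}  →  sig = (3; 1)
  {3,8,9}:  v_{3} + v_{8} + v_{9} = v_{4}  →  sig = (3; 1)
  {2,6,9}:  v_{2} + v_{6} + v_{9} = 2·v_{5}  →  sig = (3; 2)
  {2,3,4,8}:  v_{2} + v_{3} + v_{4} + v_{8} = v_{1}  →  sig = (4; 1)

Hence PRS(X_Σ) =
{ (2; —),  (2; 1) ×2,  (2; 1,1) ×3,  (2; 1,2),  (3; —) ×2,  (3; 1) ×3,  (3; 2),  (4; 1) }


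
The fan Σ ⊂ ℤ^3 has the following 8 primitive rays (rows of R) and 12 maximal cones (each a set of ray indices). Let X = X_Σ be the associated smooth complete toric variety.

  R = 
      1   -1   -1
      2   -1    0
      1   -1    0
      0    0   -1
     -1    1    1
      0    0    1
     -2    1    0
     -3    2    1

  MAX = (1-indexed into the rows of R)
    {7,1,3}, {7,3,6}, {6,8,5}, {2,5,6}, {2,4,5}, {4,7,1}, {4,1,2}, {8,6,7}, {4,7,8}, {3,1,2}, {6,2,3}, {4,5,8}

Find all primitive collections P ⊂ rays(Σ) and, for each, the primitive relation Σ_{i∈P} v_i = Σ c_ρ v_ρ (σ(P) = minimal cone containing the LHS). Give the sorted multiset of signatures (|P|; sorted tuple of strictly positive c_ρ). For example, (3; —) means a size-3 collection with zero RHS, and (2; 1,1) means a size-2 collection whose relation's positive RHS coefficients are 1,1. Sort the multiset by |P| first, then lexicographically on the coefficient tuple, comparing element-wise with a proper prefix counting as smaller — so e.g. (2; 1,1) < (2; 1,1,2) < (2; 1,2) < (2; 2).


Primitive collections (10):

  {1,5}:  v_{1} + v_{5} = 0  ⇒ sig = (2; —)
  {2,7}:  v_{2} + v_{7} = 0  ⇒ sig = (2; —)
  {4,6}:  v_{4} + v_{6} = 0  ⇒ sig = (2; —)
  {1,6}:  v_{1} + v_{6} = v_{3}  ⇒ sig = (2; 1)
  {1,8}:  v_{1} + v_{8} = v_{7}  ⇒ sig = (2; 1)
  {2,8}:  v_{2} + v_{8} = v_{5}  ⇒ sig = (2; 1)
  {3,4}:  v_{3} + v_{4} = v_{1}  ⇒ sig = (2; 1)
  {3,5}:  v_{3} + v_{5} = v_{6}  ⇒ sig = (2; 1)
  {5,7}:  v_{5} + v_{7} = v_{8}  ⇒ sig = (2; 1)
  {3,8}:  v_{3} + v_{8} = v_{6} + v_{7}  ⇒ sig = (2; 1,1)

so the primitive-relation signature multiset is
[(2; —), (2; —), (2; —), (2; 1), (2; 1), (2; 1), (2; 1), (2; 1), (2; 1), (2; 1,1)]


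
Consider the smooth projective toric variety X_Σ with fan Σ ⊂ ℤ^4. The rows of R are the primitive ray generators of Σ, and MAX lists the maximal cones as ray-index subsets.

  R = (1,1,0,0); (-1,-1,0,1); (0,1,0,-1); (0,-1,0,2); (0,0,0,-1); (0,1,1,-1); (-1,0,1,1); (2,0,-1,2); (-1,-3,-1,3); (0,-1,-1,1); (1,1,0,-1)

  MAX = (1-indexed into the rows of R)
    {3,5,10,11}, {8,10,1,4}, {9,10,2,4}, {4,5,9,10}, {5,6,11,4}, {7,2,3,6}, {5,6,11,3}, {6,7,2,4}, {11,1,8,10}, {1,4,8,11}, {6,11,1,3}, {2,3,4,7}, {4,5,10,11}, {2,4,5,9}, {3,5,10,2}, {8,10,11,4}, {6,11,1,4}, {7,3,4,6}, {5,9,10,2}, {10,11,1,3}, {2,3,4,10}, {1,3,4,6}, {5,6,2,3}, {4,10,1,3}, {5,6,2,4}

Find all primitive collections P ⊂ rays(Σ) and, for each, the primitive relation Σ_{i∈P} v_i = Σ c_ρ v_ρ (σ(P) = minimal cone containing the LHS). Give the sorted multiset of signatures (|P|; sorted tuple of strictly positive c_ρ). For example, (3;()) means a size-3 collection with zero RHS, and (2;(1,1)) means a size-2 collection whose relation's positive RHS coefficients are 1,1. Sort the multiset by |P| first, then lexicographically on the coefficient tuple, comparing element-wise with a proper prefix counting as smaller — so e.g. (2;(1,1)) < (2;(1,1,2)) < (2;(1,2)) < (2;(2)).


Minimal non-faces — 24 found among 11 rays, 25 max cones:

  P = {2,11}:  v_{2} + v_{11} = 0 ; sig = (2;())
  P = {6,10}:  v_{6} + v_{10} = 0 ; sig = (2;())
  P = {1,5}:  v_{1} + v_{5} = v_{11} ; sig = (2;(1))
  P = {1,2}:  v_{1} + v_{2} = v_{3} + v_{4} ; sig = (2;(1,1))
  P = {1,9}:  v_{1} + v_{9} = v_{4} + v_{10} ; sig = (2;(1,1))
  P = {3,9}:  v_{3} + v_{9} = v_{2} + v_{10} ; sig = (2;(1,1))
  P = {5,7}:  v_{5} + v_{7} = v_{2} + v_{6} ; sig = (2;(1,1))
  P = {2,8}:  v_{2} + v_{8} = v_{1} + v_{4} + v_{10} ; sig = (2;(1,1,1))
  P = {6,8}:  v_{6} + v_{8} = v_{1} + v_{4} + v_{11} ; sig = (2;(1,1,1))
  P = {6,9}:  v_{6} + v_{9} = v_{2} + v_{4} + v_{5} ; sig = (2;(1,1,1))
  P = {7,10}:  v_{7} + v_{10} = v_{2} + v_{3} + v_{4} ; sig = (2;(1,1,1))
  P = {7,11}:  v_{7} + v_{11} = v_{3} + v_{4} + v_{6} ; sig = (2;(1,1,1))
  P = {9,11}:  v_{9} + v_{11} = v_{4} + v_{5} + v_{10} ; sig = (2;(1,1,1))
  P = {5,8}:  v_{5} + v_{8} = v_{4} + v_{10} + 2·v_{11} ; sig = (2;(1,1,2))
  P = {7,8}:  v_{7} + v_{8} = v_{1} + v_{3} + 2·v_{4} ; sig = (2;(1,1,2))
  P = {3,8}:  v_{3} + v_{8} = 2·v_{1} + v_{10} ; sig = (2;(1,2))
  P = {7,9}:  v_{7} + v_{9} = 2·v_{2} + v_{4} ; sig = (2;(1,2))
  P = {1,7}:  v_{1} + v_{7} = 2·v_{3} + 2·v_{4} + v_{6} ; sig = (2;(1,2,2))
  P = {8,9}:  v_{8} + v_{9} = 2·v_{4} + 2·v_{10} + v_{11} ; sig = (2;(1,2,2))
  P = {3,4,5}:  v_{3} + v_{4} + v_{5} = 0 ; sig = (3;())
  P = {3,4,11}:  v_{3} + v_{4} + v_{11} = v_{1} ; sig = (3;(1))
  P = {1,4,10,11}:  v_{1} + v_{4} + v_{10} + v_{11} = v_{8} ; sig = (4;(1))
  P = {2,3,4,6}:  v_{2} + v_{3} + v_{4} + v_{6} = v_{7} ; sig = (4;(1))
  P = {2,4,5,10}:  v_{2} + v_{4} + v_{5} + v_{10} = v_{9} ; sig = (4;(1))

Hence PRS(X_Σ) =
    |P|=2: 19 collections, coeffs (), (), (1), (1,1), (1,1), (1,1), (1,1), (1,1,1), (1,1,1), (1,1,1), (1,1,1), (1,1,1), (1,1,1), (1,1,2), (1,1,2), (1,2), (1,2), (1,2,2), (1,2,2)
    |P|=3: 2 collections, coeffs (), (1)
    |P|=4: 3 collections, coeffs (1), (1), (1)


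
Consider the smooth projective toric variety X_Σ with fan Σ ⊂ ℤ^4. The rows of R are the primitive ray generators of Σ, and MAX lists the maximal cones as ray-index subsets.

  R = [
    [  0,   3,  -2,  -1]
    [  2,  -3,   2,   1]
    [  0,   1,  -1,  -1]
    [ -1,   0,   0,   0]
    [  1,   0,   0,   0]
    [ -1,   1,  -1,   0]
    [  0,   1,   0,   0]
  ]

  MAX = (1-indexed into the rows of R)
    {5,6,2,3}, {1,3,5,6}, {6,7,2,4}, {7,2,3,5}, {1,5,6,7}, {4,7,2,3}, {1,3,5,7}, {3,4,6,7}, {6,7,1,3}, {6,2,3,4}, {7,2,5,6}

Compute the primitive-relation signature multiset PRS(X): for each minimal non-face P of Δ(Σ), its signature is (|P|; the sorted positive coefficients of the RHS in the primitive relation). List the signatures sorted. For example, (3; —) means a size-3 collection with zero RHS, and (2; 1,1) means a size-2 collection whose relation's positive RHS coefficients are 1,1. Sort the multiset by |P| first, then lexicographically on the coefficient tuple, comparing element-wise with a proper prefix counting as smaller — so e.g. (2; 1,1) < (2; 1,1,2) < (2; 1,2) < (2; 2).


Minimal non-faces — 5 found among 7 rays, 11 max cones:

  P = {4,5}:  v_{4} + v_{5} = 0  ⇒ sig = (2; —)
  P = {1,4}:  v_{1} + v_{4} = v_{3} + v_{6} + v_{7}  ⇒ sig = (2; 1,1,1)
  P = {1,2}:  v_{1} + v_{2} = 2·v_{5}  ⇒ sig = (2; 2)
  P = {2,3,6,7}:  v_{2} + v_{3} + v_{6} + v_{7} = v_{5}  ⇒ sig = (4; 1)
  P = {3,5,6,7}:  v_{3} + v_{5} + v_{6} + v_{7} = v_{1}  ⇒ sig = (4; 1)

Sorted signature multiset PRS(X):
[(2; —), (2; 1,1,1), (2; 2), (4; 1), (4; 1)]


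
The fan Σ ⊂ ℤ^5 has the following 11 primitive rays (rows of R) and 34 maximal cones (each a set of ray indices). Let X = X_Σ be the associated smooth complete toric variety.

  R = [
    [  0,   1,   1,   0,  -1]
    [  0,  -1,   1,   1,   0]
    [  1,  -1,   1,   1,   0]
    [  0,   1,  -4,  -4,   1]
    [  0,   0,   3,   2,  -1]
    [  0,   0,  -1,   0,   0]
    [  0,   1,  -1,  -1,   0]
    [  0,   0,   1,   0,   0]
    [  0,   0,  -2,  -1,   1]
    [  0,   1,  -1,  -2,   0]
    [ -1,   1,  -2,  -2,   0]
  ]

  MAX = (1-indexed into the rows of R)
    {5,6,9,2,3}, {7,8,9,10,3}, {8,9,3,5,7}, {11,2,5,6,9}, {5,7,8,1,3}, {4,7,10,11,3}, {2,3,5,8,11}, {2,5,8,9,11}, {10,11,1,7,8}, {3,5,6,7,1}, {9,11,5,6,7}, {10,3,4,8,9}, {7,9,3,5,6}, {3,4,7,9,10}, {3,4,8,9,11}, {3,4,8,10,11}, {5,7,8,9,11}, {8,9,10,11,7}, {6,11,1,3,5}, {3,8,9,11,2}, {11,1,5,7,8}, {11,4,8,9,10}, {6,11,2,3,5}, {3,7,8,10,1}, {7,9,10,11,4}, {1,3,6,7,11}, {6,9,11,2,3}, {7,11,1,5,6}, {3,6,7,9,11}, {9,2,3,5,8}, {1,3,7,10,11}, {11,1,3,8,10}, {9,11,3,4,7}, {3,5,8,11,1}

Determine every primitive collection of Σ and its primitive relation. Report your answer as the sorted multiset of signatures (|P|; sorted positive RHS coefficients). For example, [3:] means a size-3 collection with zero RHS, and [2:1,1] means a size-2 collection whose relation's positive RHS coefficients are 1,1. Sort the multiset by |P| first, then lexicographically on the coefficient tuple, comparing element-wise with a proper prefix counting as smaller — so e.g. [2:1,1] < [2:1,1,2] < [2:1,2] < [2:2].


Minimal non-faces — 16 found among 11 rays, 34 max cones:

  {2,7}:  v_{2} + v_{7} = 0  so sig = [2:]
  {6,8}:  v_{6} + v_{8} = 0  so sig = [2:]
  {1,9}:  v_{1} + v_{9} = v_{7}  so sig = [2:1]
  {4,5}:  v_{4} + v_{5} = v_{10}  so sig = [2:1]
  {5,10}:  v_{5} + v_{10} = v_{1} + v_{8}  so sig = [2:1,1]
  {1,2}:  v_{1} + v_{2} = v_{3} + v_{5} + v_{11}  so sig = [2:1,1,1]
  {2,10}:  v_{2} + v_{10} = v_{3} + v_{8} + v_{11}  so sig = [2:1,1,1]
  {6,10}:  v_{6} + v_{10} = v_{3} + v_{7} + v_{11}  so sig = [2:1,1,1]
  {1,4}:  v_{1} + v_{4} = v_{3} + v_{7} + v_{10} + v_{11}  so sig = [2:1,1,1,1]
  {2,4}:  v_{2} + v_{4} = 2·v_{3} + v_{8} + v_{9} + 2·v_{11}  so sig = [2:1,1,2,2]
  {4,6}:  v_{4} + v_{6} = 2·v_{3} + v_{7} + v_{9} + 2·v_{11}  so sig = [2:1,1,2,2]
  {4,7,8}:  v_{4} + v_{7} + v_{8} = v_{9} + 2·v_{10}  so sig = [3:1,2]
  {3,5,9,11}:  v_{3} + v_{5} + v_{9} + v_{11} = 0  so sig = [4:]
  {3,5,7,11}:  v_{3} + v_{5} + v_{7} + v_{11} = v_{1}  so sig = [4:1]
  {3,7,8,11}:  v_{3} + v_{7} + v_{8} + v_{11} = v_{10}  so sig = [4:1]
  {3,9,10,11}:  v_{3} + v_{9} + v_{10} + v_{11} = v_{4}  so sig = [4:1]

Hence PRS(X_Σ) =
[[2:], [2:], [2:1], [2:1], [2:1,1], [2:1,1,1], [2:1,1,1], [2:1,1,1], [2:1,1,1,1], [2:1,1,2,2], [2:1,1,2,2], [3:1,2], [4:], [4:1], [4:1], [4:1]]


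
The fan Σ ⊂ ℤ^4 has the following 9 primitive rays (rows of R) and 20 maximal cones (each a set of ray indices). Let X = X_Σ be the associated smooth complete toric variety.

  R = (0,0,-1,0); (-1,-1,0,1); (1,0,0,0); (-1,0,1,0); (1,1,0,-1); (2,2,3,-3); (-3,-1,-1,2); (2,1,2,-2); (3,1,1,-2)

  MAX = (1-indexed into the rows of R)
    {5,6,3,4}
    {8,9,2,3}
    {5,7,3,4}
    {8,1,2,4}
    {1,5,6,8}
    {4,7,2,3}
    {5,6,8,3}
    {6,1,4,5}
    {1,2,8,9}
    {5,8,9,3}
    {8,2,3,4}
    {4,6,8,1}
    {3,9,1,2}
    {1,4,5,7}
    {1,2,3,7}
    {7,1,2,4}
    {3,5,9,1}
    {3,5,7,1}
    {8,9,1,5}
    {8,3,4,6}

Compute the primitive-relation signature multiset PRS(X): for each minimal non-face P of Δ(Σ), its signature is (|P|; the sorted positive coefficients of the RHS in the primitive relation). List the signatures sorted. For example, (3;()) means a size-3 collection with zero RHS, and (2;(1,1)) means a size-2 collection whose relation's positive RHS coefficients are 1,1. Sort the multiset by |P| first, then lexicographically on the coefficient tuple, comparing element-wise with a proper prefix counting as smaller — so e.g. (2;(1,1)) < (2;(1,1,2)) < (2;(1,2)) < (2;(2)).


The 11 primitive collections of Σ (r=9, n=4):

  • {2,5}:  v_{2} + v_{5} = 0 — sig = (2;())
  • {7,9}:  v_{7} + v_{9} = 0 — sig = (2;())
  • {4,9}:  v_{4} + v_{9} = v_{8} — sig = (2;(1))
  • {7,8}:  v_{7} + v_{8} = v_{4} — sig = (2;(1))
  • {2,6}:  v_{2} + v_{6} = v_{4} + v_{8} — sig = (2;(1,1))
  • {6,7}:  v_{6} + v_{7} = 2·v_{4} + v_{5} — sig = (2;(1,2))
  • {6,9}:  v_{6} + v_{9} = v_{5} + 2·v_{8} — sig = (2;(1,2))
  • {1,3,4}:  v_{1} + v_{3} + v_{4} = 0 — sig = (3;())
  • {1,3,8}:  v_{1} + v_{3} + v_{8} = v_{9} — sig = (3;(1))
  • {4,5,8}:  v_{4} + v_{5} + v_{8} = v_{6} — sig = (3;(1))
  • {1,3,6}:  v_{1} + v_{3} + v_{6} = v_{5} + v_{8} — sig = (3;(1,1))

Signatures (|P|; sorted positive RHS coefficients), sorted:
{ (2;()) ×2,  (2;(1)) ×2,  (2;(1,1)),  (2;(1,2)) ×2,  (3;()),  (3;(1)) ×2,  (3;(1,1)) }
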